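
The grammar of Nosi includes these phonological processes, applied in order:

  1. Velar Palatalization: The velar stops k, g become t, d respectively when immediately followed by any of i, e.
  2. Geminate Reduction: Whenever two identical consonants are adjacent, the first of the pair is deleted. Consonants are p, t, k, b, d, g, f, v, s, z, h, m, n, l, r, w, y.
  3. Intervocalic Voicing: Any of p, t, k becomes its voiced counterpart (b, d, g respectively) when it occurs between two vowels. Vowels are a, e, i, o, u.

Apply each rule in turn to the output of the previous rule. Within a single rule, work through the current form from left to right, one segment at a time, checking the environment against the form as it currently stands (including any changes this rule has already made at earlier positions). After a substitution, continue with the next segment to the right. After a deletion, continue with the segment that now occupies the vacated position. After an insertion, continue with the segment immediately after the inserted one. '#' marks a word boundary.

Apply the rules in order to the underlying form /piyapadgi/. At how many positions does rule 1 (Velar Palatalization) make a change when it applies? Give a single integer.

1 Velar Palatalization: [piyapadgi] → [piyapaddi]
2 Geminate Reduction: [piyapaddi] → [piyapadi]
3 Intervocalic Voicing: [piyapadi] → [piyabadi]
Rule 1 changed 1 position(s).

1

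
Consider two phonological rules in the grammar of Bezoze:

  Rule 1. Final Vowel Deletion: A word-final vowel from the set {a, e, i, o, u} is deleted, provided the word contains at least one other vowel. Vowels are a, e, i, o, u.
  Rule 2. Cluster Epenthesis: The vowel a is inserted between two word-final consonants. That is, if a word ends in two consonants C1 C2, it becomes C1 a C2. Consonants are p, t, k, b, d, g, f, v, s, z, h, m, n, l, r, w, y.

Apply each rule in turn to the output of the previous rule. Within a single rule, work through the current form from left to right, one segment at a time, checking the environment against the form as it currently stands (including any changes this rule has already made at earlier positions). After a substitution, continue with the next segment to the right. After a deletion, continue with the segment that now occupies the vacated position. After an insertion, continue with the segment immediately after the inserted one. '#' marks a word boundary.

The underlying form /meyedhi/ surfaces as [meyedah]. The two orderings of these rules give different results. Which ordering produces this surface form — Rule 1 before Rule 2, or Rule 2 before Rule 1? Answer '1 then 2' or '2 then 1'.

Order 1 then 2:
  1 Final Vowel Deletion: [meyedhi] → [meyedh]
  2 Cluster Epenthesis: [meyedh] → [meyedah]
  result: [meyedah]
Order 2 then 1:
  2 Cluster Epenthesis: no change — [meyedhi]
  1 Final Vowel Deletion: [meyedhi] → [meyedh]
  result: [meyedh]

1 then 2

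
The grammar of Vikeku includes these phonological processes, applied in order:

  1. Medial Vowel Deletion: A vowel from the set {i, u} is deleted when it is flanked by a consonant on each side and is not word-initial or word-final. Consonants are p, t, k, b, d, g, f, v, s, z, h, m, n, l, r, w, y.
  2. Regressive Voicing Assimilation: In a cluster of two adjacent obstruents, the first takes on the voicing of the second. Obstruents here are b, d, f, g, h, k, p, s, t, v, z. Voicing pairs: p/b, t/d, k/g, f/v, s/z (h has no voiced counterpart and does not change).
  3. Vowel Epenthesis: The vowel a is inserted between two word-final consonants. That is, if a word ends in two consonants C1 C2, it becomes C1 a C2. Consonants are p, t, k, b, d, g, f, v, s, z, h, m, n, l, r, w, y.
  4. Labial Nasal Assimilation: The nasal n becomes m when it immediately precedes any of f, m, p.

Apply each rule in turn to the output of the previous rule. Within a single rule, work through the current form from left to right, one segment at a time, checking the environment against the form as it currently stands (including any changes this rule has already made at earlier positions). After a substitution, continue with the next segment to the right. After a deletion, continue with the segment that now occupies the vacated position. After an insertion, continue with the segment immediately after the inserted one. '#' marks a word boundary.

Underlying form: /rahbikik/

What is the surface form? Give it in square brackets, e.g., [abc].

[rahpkak]

1 Medial Vowel Deletion: [rahbikik] → [rahbkk]
2 Regressive Voicing Assimilation: [rahbkk] → [rahpkk]
3 Vowel Epenthesis: [rahpkk] → [rahpkak]
4 Labial Nasal Assimilation: no change — [rahpkak]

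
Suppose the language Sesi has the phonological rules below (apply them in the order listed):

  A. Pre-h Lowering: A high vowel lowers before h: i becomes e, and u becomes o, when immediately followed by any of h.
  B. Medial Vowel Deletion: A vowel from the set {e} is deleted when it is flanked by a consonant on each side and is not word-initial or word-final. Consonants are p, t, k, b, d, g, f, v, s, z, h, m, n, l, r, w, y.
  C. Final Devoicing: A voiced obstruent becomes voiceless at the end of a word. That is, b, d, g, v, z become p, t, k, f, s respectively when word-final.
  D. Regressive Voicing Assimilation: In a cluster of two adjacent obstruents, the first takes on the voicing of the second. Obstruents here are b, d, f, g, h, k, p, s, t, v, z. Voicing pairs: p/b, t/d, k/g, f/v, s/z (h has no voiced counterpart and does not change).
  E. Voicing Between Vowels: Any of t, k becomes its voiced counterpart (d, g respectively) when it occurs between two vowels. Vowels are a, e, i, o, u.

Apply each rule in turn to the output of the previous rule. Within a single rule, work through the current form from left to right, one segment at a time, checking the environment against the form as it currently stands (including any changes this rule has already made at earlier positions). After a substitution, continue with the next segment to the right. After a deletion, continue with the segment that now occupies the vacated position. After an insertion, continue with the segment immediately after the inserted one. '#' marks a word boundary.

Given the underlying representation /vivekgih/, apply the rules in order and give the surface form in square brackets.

A Pre-h Lowering: [vivekgih] → [vivekgeh]
B Medial Vowel Deletion: [vivekgeh] → [vivkgh]
C Final Devoicing: no change — [vivkgh]
D Regressive Voicing Assimilation: [vivkgh] → [vifgkh]
E Voicing Between Vowels: no change — [vifgkh]

[vifgkh]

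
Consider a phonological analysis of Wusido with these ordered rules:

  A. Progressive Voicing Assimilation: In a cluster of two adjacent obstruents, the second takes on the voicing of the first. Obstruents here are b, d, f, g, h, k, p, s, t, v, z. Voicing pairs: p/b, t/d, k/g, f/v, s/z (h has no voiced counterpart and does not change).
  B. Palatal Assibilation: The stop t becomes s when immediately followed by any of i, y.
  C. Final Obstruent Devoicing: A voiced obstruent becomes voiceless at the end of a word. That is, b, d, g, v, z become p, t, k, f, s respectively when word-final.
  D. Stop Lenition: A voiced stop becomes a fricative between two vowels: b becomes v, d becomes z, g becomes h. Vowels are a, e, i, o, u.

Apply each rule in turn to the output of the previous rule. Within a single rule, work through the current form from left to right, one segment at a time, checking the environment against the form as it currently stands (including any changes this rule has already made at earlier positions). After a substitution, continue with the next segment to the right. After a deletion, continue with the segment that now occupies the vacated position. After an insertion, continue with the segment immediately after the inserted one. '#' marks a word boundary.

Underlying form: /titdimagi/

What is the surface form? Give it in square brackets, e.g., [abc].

[sitsimahi]

A Progressive Voicing Assimilation: [titdimagi] → [tittimagi]
B Palatal Assibilation: [tittimagi] → [sitsimagi]
C Final Obstruent Devoicing: no change — [sitsimagi]
D Stop Lenition: [sitsimagi] → [sitsimahi]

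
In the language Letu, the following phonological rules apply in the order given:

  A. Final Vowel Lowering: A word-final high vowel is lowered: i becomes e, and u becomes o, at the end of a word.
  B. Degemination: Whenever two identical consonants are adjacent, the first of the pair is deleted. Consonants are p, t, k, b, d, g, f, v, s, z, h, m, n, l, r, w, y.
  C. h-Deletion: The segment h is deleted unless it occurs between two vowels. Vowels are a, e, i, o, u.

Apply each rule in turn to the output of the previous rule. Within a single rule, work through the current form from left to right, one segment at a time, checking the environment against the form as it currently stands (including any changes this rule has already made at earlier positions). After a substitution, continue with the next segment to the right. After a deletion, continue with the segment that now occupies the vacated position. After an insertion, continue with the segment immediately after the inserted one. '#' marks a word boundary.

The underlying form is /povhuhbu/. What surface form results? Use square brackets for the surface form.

[povubo]

A Final Vowel Lowering: [povhuhbu] → [povhuhbo]
B Degemination: no change — [povhuhbo]
C h-Deletion: [povhuhbo] → [povubo]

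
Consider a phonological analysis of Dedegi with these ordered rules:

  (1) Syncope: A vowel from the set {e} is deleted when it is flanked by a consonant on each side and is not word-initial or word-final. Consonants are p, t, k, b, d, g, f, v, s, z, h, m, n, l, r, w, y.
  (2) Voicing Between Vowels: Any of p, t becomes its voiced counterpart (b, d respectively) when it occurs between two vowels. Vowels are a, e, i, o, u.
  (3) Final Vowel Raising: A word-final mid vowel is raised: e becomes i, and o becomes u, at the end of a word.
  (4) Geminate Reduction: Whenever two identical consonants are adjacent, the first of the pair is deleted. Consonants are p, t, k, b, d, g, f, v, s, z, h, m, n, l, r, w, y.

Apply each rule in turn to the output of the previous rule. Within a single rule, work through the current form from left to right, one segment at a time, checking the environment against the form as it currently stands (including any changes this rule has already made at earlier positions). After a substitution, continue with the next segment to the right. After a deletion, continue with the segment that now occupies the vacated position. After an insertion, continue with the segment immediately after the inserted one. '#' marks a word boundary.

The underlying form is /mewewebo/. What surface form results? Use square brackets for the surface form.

[mwbu]

(1) Syncope: [mewewebo] → [mwwbo]
(2) Voicing Between Vowels: no change — [mwwbo]
(3) Final Vowel Raising: [mwwbo] → [mwwbu]
(4) Geminate Reduction: [mwwbu] → [mwbu]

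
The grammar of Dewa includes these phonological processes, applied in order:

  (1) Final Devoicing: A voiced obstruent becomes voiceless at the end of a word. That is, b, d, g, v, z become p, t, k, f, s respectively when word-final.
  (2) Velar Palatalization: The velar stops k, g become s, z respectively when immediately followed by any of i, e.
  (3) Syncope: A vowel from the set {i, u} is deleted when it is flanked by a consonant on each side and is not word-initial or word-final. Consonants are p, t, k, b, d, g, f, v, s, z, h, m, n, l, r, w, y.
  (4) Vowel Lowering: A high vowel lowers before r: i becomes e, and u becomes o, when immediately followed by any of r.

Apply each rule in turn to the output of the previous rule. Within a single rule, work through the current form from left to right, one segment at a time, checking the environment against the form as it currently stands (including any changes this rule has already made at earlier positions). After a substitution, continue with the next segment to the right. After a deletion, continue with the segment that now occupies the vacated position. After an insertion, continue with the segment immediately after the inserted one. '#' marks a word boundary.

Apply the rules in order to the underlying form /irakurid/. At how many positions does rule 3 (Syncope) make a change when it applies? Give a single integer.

(1) Final Devoicing: [irakurid] → [irakurit]
(2) Velar Palatalization: no change — [irakurit]
(3) Syncope: [irakurit] → [irakrt]
(4) Vowel Lowering: [irakrt] → [erakrt]
Rule 3 changed 2 position(s).

2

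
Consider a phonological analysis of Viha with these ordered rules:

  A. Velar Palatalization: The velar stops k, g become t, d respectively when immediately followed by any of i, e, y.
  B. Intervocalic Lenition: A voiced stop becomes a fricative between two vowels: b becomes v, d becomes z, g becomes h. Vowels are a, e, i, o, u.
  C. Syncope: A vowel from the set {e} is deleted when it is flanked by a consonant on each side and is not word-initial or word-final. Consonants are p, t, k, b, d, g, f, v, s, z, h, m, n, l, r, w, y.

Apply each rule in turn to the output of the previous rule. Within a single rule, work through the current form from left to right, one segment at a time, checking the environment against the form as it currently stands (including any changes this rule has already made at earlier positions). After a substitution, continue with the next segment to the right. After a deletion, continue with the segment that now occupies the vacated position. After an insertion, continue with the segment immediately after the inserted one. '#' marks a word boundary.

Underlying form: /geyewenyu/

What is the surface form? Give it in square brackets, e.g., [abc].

A Velar Palatalization: [geyewenyu] → [deyewenyu]
B Intervocalic Lenition: no change — [deyewenyu]
C Syncope: [deyewenyu] → [dywnyu]

[dywnyu]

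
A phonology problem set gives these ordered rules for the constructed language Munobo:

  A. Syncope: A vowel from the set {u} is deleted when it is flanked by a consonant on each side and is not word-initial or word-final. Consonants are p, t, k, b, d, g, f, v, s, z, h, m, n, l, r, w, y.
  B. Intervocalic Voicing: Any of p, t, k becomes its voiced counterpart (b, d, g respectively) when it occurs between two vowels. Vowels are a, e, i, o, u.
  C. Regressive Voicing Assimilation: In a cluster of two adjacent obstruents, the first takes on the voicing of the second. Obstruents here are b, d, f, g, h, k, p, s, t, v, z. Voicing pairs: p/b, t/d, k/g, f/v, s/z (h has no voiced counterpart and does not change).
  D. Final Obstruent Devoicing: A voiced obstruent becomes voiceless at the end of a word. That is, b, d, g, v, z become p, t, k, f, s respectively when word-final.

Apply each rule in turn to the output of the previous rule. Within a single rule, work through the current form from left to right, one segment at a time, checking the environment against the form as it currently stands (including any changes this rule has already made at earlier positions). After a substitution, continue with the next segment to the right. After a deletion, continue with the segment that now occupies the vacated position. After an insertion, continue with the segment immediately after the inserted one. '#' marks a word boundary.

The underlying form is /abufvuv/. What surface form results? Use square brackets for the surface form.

[apvvf]

A Syncope: [abufvuv] → [abfvv]
B Intervocalic Voicing: no change — [abfvv]
C Regressive Voicing Assimilation: [abfvv] → [apvvv]
D Final Obstruent Devoicing: [apvvv] → [apvvf]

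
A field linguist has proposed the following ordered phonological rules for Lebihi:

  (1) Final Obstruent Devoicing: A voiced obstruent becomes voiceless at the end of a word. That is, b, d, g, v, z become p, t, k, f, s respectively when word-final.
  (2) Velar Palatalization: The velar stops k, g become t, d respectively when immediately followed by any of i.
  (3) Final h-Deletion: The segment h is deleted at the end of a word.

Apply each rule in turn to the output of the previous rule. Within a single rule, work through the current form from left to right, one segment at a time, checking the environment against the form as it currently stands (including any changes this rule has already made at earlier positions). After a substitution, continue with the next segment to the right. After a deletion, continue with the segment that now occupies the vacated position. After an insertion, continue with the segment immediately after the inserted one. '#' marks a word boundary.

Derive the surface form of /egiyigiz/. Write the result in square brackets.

[ediyidis]

(1) Final Obstruent Devoicing: [egiyigiz] → [egiyigis]
(2) Velar Palatalization: [egiyigis] → [ediyidis]
(3) Final h-Deletion: no change — [ediyidis]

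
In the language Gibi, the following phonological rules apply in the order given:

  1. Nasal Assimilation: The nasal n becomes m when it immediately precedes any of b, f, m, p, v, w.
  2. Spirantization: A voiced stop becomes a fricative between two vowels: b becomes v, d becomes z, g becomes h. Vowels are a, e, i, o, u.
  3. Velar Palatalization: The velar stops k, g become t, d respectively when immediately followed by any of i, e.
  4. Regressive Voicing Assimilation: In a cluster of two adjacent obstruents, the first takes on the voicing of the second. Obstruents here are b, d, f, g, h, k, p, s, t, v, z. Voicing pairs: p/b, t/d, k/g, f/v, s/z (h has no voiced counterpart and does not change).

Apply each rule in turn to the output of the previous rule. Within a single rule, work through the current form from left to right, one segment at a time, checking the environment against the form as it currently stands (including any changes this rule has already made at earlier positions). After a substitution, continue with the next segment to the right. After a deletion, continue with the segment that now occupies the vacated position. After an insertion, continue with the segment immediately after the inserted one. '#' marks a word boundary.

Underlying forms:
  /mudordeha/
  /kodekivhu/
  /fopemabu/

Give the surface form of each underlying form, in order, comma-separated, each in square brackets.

[muzordeha], [kozetifhu], [fopemavu]

/mudordeha/:
  1 Nasal Assimilation: no change — [mudordeha]
  2 Spirantization: [mudordeha] → [muzordeha]
  3 Velar Palatalization: no change — [muzordeha]
  4 Regressive Voicing Assimilation: no change — [muzordeha]
/kodekivhu/:
  1 Nasal Assimilation: no change — [kodekivhu]
  2 Spirantization: [kodekivhu] → [kozekivhu]
  3 Velar Palatalization: [kozekivhu] → [kozetivhu]
  4 Regressive Voicing Assimilation: [kozetivhu] → [kozetifhu]
/fopemabu/:
  1 Nasal Assimilation: no change — [fopemabu]
  2 Spirantization: [fopemabu] → [fopemavu]
  3 Velar Palatalization: no change — [fopemavu]
  4 Regressive Voicing Assimilation: no change — [fopemavu]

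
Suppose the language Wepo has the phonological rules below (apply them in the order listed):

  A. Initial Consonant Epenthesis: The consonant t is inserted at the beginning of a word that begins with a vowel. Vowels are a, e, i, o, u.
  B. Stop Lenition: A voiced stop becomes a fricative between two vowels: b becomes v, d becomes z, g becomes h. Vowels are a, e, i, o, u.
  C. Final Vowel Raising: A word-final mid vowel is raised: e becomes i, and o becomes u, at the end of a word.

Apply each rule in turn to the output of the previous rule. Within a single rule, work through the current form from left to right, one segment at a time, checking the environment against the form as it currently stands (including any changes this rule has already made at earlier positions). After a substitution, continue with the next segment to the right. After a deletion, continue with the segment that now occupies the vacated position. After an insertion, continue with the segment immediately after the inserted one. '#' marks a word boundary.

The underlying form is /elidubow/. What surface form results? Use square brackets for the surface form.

A Initial Consonant Epenthesis: [elidubow] → [telidubow]
B Stop Lenition: [telidubow] → [telizuvow]
C Final Vowel Raising: no change — [telizuvow]

[telizuvow]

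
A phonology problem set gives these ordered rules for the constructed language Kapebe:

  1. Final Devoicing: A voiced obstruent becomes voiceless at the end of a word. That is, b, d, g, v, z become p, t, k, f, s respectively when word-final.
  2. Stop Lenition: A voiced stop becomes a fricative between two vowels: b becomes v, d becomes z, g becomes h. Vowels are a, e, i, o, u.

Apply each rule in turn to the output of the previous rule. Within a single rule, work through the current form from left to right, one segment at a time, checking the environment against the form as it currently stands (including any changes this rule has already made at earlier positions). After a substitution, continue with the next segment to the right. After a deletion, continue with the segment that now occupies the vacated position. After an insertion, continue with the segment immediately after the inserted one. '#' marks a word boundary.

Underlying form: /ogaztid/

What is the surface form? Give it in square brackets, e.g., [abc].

[ohaztit]

1 Final Devoicing: [ogaztid] → [ogaztit]
2 Stop Lenition: [ogaztit] → [ohaztit]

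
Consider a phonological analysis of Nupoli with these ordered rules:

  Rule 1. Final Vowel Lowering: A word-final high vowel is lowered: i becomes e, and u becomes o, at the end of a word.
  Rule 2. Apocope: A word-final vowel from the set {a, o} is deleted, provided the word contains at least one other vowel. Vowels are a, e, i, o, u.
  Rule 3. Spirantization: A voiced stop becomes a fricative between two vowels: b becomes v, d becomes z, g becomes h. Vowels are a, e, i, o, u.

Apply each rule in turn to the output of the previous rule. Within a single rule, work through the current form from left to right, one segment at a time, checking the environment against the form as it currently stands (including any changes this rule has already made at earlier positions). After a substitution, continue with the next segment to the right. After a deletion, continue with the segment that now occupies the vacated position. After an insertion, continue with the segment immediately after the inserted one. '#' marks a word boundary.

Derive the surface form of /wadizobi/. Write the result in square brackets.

[wazizove]

Rule 1 Final Vowel Lowering: [wadizobi] → [wadizobe]
Rule 2 Apocope: no change — [wadizobe]
Rule 3 Spirantization: [wadizobe] → [wazizove]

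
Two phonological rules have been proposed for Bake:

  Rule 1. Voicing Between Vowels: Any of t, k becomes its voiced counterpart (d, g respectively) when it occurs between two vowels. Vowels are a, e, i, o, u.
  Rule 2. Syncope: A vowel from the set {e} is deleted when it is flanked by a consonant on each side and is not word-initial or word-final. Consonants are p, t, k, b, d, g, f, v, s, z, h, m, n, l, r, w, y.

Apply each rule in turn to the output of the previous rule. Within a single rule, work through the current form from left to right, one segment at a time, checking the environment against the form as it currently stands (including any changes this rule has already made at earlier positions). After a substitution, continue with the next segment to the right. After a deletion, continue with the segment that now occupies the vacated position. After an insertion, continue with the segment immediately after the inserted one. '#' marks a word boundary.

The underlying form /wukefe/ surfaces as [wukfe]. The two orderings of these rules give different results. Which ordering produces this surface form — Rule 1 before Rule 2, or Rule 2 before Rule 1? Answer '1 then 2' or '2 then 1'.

2 then 1

Order 1 then 2:
  1 Voicing Between Vowels: [wukefe] → [wugefe]
  2 Syncope: [wugefe] → [wugfe]
  result: [wugfe]
Order 2 then 1:
  2 Syncope: [wukefe] → [wukfe]
  1 Voicing Between Vowels: no change — [wukfe]
  result: [wukfe]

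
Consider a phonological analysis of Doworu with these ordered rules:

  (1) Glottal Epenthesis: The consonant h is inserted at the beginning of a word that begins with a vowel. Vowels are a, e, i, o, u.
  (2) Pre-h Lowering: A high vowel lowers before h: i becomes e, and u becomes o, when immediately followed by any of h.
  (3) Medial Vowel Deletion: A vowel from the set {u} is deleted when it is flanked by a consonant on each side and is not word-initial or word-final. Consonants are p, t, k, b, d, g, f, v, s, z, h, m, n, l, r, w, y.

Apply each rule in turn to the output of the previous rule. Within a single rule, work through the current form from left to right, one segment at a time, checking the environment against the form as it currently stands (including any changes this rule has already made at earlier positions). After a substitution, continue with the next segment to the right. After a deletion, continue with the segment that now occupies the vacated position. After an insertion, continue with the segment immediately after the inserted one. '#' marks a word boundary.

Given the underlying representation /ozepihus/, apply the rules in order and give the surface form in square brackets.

[hozepehs]

(1) Glottal Epenthesis: [ozepihus] → [hozepihus]
(2) Pre-h Lowering: [hozepihus] → [hozepehus]
(3) Medial Vowel Deletion: [hozepehus] → [hozepehs]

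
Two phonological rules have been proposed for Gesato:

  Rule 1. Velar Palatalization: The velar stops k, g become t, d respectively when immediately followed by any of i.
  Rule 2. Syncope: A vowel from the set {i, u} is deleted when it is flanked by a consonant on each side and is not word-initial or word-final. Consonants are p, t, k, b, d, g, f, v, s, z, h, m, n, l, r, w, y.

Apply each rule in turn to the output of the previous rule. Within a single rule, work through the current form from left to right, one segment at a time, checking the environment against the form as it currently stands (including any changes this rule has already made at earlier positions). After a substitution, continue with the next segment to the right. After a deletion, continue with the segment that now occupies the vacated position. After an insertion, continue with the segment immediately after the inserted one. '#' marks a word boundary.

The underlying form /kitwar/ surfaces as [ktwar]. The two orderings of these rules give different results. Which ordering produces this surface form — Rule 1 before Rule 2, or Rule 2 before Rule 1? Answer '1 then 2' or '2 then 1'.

Order 1 then 2:
  1 Velar Palatalization: [kitwar] → [titwar]
  2 Syncope: [titwar] → [ttwar]
  result: [ttwar]
Order 2 then 1:
  2 Syncope: [kitwar] → [ktwar]
  1 Velar Palatalization: no change — [ktwar]
  result: [ktwar]

2 then 1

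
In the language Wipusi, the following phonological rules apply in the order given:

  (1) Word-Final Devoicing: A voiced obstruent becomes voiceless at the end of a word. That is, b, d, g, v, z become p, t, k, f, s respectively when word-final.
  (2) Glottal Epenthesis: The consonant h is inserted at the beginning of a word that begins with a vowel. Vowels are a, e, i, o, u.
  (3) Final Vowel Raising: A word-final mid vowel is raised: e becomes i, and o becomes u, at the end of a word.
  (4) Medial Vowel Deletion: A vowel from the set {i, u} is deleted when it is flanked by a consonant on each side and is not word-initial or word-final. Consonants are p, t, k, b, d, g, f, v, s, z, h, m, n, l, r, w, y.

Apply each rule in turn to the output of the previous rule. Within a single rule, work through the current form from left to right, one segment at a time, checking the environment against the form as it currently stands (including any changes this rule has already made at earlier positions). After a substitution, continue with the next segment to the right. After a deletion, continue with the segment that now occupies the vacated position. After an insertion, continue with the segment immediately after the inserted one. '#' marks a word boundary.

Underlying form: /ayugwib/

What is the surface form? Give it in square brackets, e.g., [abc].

[haygwp]

(1) Word-Final Devoicing: [ayugwib] → [ayugwip]
(2) Glottal Epenthesis: [ayugwip] → [hayugwip]
(3) Final Vowel Raising: no change — [hayugwip]
(4) Medial Vowel Deletion: [hayugwip] → [haygwp]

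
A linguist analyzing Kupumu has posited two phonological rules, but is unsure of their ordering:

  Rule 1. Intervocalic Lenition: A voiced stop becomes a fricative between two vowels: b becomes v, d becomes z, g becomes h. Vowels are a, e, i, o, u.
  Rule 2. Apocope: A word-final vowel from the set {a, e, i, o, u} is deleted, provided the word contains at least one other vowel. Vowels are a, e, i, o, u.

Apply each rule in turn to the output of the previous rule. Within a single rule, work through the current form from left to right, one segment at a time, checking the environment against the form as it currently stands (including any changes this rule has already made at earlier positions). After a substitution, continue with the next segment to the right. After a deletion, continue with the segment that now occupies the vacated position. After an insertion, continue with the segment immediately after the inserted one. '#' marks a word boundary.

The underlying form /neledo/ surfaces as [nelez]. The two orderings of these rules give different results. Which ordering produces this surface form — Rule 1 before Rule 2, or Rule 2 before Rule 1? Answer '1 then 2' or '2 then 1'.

Order 1 then 2:
  1 Intervocalic Lenition: [neledo] → [nelezo]
  2 Apocope: [nelezo] → [nelez]
  result: [nelez]
Order 2 then 1:
  2 Apocope: [neledo] → [neled]
  1 Intervocalic Lenition: no change — [neled]
  result: [neled]

1 then 2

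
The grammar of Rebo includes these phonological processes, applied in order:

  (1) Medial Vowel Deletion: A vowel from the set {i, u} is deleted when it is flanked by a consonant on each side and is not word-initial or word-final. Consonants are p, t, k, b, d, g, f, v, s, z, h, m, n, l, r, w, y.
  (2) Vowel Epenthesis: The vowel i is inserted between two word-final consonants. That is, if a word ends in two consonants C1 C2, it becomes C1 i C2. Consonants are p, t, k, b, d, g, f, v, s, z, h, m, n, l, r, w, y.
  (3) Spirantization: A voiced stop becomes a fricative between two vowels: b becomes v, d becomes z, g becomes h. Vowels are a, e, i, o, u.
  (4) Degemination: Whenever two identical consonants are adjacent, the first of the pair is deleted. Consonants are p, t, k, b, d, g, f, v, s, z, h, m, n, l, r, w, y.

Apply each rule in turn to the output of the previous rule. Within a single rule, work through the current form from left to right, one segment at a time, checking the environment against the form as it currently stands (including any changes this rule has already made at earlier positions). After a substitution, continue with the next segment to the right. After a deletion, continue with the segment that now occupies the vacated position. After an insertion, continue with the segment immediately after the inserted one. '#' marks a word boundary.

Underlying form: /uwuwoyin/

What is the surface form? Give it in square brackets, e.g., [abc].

[uwoyin]

(1) Medial Vowel Deletion: [uwuwoyin] → [uwwoyn]
(2) Vowel Epenthesis: [uwwoyn] → [uwwoyin]
(3) Spirantization: no change — [uwwoyin]
(4) Degemination: [uwwoyin] → [uwoyin]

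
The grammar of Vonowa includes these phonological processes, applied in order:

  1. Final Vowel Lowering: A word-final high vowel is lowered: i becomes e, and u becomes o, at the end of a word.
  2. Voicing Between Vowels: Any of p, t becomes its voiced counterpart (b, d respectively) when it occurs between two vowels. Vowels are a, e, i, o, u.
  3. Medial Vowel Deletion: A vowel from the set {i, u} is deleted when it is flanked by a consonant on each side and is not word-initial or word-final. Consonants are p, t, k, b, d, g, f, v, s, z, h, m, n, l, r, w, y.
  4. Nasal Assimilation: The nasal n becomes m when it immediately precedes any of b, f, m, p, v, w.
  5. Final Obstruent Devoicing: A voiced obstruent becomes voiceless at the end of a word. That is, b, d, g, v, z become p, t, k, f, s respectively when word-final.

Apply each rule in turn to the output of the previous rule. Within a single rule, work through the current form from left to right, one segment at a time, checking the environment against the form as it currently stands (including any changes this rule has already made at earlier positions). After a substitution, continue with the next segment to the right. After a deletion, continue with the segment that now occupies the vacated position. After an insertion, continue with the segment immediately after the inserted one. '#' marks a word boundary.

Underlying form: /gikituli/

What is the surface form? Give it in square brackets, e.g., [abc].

[gkdle]

1 Final Vowel Lowering: [gikituli] → [gikitule]
2 Voicing Between Vowels: [gikitule] → [gikidule]
3 Medial Vowel Deletion: [gikidule] → [gkdle]
4 Nasal Assimilation: no change — [gkdle]
5 Final Obstruent Devoicing: no change — [gkdle]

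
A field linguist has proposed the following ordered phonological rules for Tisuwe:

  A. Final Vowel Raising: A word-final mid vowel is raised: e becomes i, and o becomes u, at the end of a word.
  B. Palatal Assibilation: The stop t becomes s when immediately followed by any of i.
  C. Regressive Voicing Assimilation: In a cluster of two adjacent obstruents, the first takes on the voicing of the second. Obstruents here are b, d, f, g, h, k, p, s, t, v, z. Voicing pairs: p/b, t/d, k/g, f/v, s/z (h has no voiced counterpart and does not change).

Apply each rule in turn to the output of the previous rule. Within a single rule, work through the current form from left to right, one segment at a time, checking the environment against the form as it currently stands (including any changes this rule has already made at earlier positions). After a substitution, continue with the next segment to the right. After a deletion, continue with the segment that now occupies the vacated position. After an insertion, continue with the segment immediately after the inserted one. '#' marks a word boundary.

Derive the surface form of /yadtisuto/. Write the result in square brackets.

A Final Vowel Raising: [yadtisuto] → [yadtisutu]
B Palatal Assibilation: [yadtisutu] → [yadsisutu]
C Regressive Voicing Assimilation: [yadsisutu] → [yatsisutu]

[yatsisutu]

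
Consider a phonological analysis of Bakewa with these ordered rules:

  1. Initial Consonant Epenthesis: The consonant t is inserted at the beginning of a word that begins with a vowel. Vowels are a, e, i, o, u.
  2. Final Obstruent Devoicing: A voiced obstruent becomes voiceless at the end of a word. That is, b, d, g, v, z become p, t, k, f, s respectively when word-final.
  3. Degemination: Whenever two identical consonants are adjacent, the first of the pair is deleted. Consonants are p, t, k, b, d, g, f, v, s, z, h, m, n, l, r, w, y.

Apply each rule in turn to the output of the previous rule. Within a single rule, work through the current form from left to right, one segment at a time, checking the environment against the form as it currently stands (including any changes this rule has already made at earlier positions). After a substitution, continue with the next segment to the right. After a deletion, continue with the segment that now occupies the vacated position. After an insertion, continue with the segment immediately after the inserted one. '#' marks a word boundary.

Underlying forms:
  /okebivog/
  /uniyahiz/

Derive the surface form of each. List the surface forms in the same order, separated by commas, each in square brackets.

/okebivog/:
  1 Initial Consonant Epenthesis: [okebivog] → [tokebivog]
  2 Final Obstruent Devoicing: [tokebivog] → [tokebivok]
  3 Degemination: no change — [tokebivok]
/uniyahiz/:
  1 Initial Consonant Epenthesis: [uniyahiz] → [tuniyahiz]
  2 Final Obstruent Devoicing: [tuniyahiz] → [tuniyahis]
  3 Degemination: no change — [tuniyahis]

[tokebivok], [tuniyahis]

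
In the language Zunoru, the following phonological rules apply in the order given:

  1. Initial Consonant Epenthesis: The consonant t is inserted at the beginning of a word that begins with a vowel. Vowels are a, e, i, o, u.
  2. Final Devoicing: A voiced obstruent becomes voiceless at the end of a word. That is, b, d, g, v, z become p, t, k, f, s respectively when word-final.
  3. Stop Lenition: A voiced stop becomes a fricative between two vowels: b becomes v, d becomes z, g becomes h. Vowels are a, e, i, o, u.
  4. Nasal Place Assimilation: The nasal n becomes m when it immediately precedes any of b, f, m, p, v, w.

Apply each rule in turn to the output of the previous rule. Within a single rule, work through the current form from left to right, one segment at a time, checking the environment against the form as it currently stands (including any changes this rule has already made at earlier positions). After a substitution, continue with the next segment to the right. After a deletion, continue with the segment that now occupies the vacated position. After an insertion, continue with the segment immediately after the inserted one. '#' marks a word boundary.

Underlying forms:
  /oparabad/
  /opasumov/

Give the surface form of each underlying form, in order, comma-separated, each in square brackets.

[toparavat], [topasumof]

/oparabad/:
  1 Initial Consonant Epenthesis: [oparabad] → [toparabad]
  2 Final Devoicing: [toparabad] → [toparabat]
  3 Stop Lenition: [toparabat] → [toparavat]
  4 Nasal Place Assimilation: no change — [toparavat]
/opasumov/:
  1 Initial Consonant Epenthesis: [opasumov] → [topasumov]
  2 Final Devoicing: [topasumov] → [topasumof]
  3 Stop Lenition: no change — [topasumof]
  4 Nasal Place Assimilation: no change — [topasumof]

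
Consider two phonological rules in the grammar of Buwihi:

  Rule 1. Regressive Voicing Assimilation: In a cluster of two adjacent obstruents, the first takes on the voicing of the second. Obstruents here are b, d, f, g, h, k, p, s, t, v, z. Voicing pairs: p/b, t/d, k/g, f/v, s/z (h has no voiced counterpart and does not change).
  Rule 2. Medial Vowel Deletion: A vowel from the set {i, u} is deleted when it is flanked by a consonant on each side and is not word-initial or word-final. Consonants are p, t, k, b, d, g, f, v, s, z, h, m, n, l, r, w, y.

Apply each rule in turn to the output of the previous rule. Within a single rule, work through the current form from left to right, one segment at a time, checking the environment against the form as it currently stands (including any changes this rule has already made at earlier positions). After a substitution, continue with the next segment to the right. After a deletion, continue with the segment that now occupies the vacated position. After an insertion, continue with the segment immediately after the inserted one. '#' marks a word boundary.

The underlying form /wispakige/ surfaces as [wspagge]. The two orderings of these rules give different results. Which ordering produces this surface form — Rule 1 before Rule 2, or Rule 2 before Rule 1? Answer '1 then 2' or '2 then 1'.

Order 1 then 2:
  1 Regressive Voicing Assimilation: no change — [wispakige]
  2 Medial Vowel Deletion: [wispakige] → [wspakge]
  result: [wspakge]
Order 2 then 1:
  2 Medial Vowel Deletion: [wispakige] → [wspakge]
  1 Regressive Voicing Assimilation: [wspakge] → [wspagge]
  result: [wspagge]

2 then 1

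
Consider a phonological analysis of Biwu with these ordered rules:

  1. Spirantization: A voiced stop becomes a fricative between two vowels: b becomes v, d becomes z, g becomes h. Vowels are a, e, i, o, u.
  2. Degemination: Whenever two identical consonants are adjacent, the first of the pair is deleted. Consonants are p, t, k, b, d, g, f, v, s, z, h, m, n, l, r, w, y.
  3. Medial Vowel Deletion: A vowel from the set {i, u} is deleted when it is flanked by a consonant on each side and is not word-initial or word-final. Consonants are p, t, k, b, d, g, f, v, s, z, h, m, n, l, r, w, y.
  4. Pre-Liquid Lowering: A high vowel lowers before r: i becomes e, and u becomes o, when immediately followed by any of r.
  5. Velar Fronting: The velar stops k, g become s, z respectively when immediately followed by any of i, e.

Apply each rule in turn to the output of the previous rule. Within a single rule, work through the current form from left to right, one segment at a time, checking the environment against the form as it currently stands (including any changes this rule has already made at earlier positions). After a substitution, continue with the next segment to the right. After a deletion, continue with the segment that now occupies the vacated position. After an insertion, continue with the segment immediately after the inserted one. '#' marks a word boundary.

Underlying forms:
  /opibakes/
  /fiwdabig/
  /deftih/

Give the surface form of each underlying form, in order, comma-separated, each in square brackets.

/opibakes/:
  1 Spirantization: [opibakes] → [opivakes]
  2 Degemination: no change — [opivakes]
  3 Medial Vowel Deletion: [opivakes] → [opvakes]
  4 Pre-Liquid Lowering: no change — [opvakes]
  5 Velar Fronting: [opvakes] → [opvases]
/fiwdabig/:
  1 Spirantization: [fiwdabig] → [fiwdavig]
  2 Degemination: no change — [fiwdavig]
  3 Medial Vowel Deletion: [fiwdavig] → [fwdavg]
  4 Pre-Liquid Lowering: no change — [fwdavg]
  5 Velar Fronting: no change — [fwdavg]
/deftih/:
  1 Spirantization: no change — [deftih]
  2 Degemination: no change — [deftih]
  3 Medial Vowel Deletion: [deftih] → [defth]
  4 Pre-Liquid Lowering: no change — [defth]
  5 Velar Fronting: no change — [defth]

[opvases], [fwdavg], [defth]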